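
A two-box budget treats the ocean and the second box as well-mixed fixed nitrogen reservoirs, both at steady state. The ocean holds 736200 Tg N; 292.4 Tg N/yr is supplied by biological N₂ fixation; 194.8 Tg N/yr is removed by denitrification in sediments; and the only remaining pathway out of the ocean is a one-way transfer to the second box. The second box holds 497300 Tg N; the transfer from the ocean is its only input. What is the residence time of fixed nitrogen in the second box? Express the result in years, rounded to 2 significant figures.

5100 yr

Balance the ocean: ΣF_in = 292.40 Tg N/yr.
Transfer to the second box = ΣF_in − (194.8) = 97.600 Tg N/yr.
At steady state the output of the second box equals its input, 97.600 Tg N/yr.
τ = M / F = 497300 / 97.600 = 5095 yr.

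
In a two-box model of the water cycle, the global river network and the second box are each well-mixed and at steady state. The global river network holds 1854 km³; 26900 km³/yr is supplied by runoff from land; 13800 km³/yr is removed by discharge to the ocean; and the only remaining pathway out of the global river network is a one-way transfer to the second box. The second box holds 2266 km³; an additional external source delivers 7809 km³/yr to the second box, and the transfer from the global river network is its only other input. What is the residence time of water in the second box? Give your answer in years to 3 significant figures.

0.108 yr

Balance the global river network: ΣF_in = 26900 km³/yr.
Transfer to the second box = ΣF_in − (13800) = 13100 km³/yr.
Total input to the second box = 13100 + 7809 = 20909 km³/yr; at steady state this equals its total output.
τ = M / F = 2266 / 20909 = 0.1084 yr.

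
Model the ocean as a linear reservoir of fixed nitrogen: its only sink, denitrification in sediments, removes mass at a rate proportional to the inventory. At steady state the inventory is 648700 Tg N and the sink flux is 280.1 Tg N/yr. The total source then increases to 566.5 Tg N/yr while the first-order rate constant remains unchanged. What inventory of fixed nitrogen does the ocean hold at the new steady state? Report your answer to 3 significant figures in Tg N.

1.31×10^6 Tg N

Rate constant k = F/M = 280.1 / 648700 = 0.0004318 yr⁻¹.
At the new steady state, source = k·M_new ⇒ M_new = 566.5 / 0.0004318 = 1.312×10^6 Tg N.
(Equivalently M_new = M × F_new/F_old = 648700 × 566.5/280.1.)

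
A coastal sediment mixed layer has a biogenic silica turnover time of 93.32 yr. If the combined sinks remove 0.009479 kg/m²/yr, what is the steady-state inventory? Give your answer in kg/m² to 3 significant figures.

0.885 kg/m²

τ = M/F ⇒ M = τ × F = 93.32 × 0.009479 = 0.8846 kg/m².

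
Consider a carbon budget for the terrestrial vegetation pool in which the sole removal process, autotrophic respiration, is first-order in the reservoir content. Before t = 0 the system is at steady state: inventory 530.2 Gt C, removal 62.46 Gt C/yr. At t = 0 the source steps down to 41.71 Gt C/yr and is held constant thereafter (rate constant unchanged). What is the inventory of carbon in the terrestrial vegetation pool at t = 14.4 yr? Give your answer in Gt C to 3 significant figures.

386 Gt C

Residence time τ = M₀/F₀ = 8.489 yr. The eventual steady state is M_∞ = M₀·(F₁/F₀) = 530.2 × 41.71/62.46 = 354.06 Gt C.
The anomaly ΔM(t) = M(t) − M_∞ decays as ΔM₀·e^(−t/τ) with ΔM₀ = 530.2 − 354.06 = 176.1 Gt C.
At t = 14.4 yr, e^(−t/τ) = e^(−1.696) = 0.1833, so ΔM = 32.29 Gt C and M = 354.06 + 32.29 = 386.36 Gt C.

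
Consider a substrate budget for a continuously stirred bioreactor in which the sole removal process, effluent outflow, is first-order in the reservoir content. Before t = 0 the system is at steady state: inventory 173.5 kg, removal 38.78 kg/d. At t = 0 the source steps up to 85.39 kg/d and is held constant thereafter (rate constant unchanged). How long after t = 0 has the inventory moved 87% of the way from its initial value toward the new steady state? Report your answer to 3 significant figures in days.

9.13 d

τ = M₀/F₀ = 173.5/38.78 = 4.474 d.
The remaining gap fraction is e^(−t/τ); 87% covered ⇒ e^(−t/τ) = 0.130.
t = −τ ln(0.130) = 4.474 × 2.040 = 9.128 d.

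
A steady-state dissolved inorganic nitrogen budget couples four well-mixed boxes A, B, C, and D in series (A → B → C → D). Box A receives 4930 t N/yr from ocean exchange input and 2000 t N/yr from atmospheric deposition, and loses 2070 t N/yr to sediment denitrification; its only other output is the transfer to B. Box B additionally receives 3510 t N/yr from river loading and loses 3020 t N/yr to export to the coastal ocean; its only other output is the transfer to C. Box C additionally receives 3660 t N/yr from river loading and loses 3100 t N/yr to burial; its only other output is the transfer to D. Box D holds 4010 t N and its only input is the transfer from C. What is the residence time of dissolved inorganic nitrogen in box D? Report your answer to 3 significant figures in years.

Box A: F(A→B) = (4930 + 2000) − 2070 = 4860.0 t N/yr.
Box B: F(B→C) = (4860.0 + 3510) − 3020 = 5350.0 t N/yr.
Box C: F(C→D) = (5350.0 + 3660) − 3100 = 5910.0 t N/yr.
Box D throughput = its input = 5910.0 t N/yr; τ = 4010 / 5910.0 = 0.6785 yr.

0.679 yr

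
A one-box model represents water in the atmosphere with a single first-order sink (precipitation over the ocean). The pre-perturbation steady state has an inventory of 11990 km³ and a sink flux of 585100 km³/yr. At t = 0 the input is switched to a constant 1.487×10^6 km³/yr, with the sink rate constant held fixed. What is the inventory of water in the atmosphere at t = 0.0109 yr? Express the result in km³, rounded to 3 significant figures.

τ = M₀/F₀ = 11990/585100 = 0.02049 yr; rate constant k = 1/τ.
New steady state M_∞ = F₁/k = F₁·τ = 1.487×10^6 × 0.02049 = 30472 km³.
M(t) = M_∞ + (M₀ − M_∞)·e^(−t/τ); t/τ = 0.0109/0.02049 = 0.5319, so e^(−t/τ) = 0.5875.
M(t) = 30472 − 18480 × 0.5875 = 19614 km³.

19600 km³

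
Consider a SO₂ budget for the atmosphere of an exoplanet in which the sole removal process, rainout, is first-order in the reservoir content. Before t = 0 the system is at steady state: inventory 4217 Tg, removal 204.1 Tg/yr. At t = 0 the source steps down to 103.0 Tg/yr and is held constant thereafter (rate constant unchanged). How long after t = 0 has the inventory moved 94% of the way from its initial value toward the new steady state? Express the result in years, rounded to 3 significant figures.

58.1 yr

τ = M₀/F₀ = 4217/204.1 = 20.66 yr.
The remaining gap fraction is e^(−t/τ); 94% covered ⇒ e^(−t/τ) = 0.0600.
t = −τ ln(0.0600) = 20.66 × 2.813 = 58.13 yr.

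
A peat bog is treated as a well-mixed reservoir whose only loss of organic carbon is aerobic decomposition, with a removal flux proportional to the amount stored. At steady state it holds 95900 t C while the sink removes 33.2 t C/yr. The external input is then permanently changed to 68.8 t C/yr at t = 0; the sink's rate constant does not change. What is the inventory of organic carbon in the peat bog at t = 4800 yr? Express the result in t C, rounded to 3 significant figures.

179000 t C

τ = M₀/F₀ = 95900/33.2 = 2889 yr; rate constant k = 1/τ.
New steady state M_∞ = F₁/k = F₁·τ = 68.8 × 2889 = 198730 t C.
M(t) = M_∞ + (M₀ − M_∞)·e^(−t/τ); t/τ = 4800/2889 = 1.662, so e^(−t/τ) = 0.1898.
M(t) = 198730 − 102800 × 0.1898 = 179210 t C.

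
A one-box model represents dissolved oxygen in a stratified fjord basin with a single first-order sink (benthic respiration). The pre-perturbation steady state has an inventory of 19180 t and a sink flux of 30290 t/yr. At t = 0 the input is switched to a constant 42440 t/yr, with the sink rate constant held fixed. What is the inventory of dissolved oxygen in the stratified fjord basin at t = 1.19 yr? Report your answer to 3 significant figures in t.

25700 t

τ = M₀/F₀ = 19180/30290 = 0.6332 yr; rate constant k = 1/τ.
New steady state M_∞ = F₁/k = F₁·τ = 42440 × 0.6332 = 26874 t.
M(t) = M_∞ + (M₀ − M_∞)·e^(−t/τ); t/τ = 1.19/0.6332 = 1.879, so e^(−t/τ) = 0.1527.
M(t) = 26874 − 7694 × 0.1527 = 25699 t.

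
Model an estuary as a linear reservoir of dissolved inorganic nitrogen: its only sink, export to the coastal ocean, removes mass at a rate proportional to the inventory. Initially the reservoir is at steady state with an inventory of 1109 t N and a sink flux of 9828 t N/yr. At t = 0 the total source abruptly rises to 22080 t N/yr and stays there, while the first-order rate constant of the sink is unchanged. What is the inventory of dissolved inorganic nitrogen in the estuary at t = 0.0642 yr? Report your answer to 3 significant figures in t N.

1710 t N

The sink rate constant is k = F₀/M₀ = 9828/1109 = 8.862 yr⁻¹.
Solving dM/dt = F₁ − kM with M(0) = M₀ gives M(t) = F₁/k + (M₀ − F₁/k)·e^(−kt).
F₁/k = 22080/8.862 = 2491.5 t N; kt = 8.862 × 0.0642 = 0.5689, e^(−kt) = 0.5661.
M(0.0642) = 2491.5 + (1109 − 2491.5) × 0.5661 = 2491.5 − 782.7 = 1708.8 t N.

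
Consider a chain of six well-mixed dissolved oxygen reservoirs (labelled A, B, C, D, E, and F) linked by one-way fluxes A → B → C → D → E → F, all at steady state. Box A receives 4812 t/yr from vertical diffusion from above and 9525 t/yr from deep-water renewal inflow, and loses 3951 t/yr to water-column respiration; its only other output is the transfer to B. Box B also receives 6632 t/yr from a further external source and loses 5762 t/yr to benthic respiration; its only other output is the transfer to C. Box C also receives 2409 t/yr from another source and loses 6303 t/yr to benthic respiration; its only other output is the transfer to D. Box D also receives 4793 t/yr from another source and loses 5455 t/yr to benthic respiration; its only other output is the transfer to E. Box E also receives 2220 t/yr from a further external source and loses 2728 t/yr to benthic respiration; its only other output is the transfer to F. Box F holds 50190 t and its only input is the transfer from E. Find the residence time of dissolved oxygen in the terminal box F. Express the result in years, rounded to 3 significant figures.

8.11 yr

Box A: F(A→B) = (4812 + 9525) − 3951 = 10386 t/yr.
Box B: F(B→C) = (10386 + 6632) − 5762 = 11256 t/yr.
Box C: F(C→D) = (11256 + 2409) − 6303 = 7362.0 t/yr.
Box D: F(D→E) = (7362.0 + 4793) − 5455 = 6700.0 t/yr.
Box E: F(E→F) = (6700.0 + 2220) − 2728 = 6192.0 t/yr.
Box F throughput = its input = 6192.0 t/yr; τ = 50190 / 6192.0 = 8.106 yr.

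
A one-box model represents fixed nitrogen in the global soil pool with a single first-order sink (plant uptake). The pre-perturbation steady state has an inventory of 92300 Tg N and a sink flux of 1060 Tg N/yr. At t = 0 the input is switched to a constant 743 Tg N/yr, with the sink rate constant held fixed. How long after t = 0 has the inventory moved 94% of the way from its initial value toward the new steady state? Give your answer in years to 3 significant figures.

τ = M₀/F₀ = 92300/1060 = 87.08 yr.
The remaining gap fraction is e^(−t/τ); 94% covered ⇒ e^(−t/τ) = 0.0600.
t = −τ ln(0.0600) = 87.08 × 2.813 = 245.0 yr.

245 yr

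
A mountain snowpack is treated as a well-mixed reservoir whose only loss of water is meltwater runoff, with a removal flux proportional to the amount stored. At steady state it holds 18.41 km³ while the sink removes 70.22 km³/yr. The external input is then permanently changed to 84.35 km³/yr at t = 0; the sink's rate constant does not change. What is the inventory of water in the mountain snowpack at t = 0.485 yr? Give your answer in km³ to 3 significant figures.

21.5 km³

Residence time τ = M₀/F₀ = 0.2622 yr. The eventual steady state is M_∞ = M₀·(F₁/F₀) = 18.41 × 84.35/70.22 = 22.115 km³.
The anomaly ΔM(t) = M(t) − M_∞ decays as ΔM₀·e^(−t/τ) with ΔM₀ = 18.41 − 22.115 = −3.705 km³.
At t = 0.485 yr, e^(−t/τ) = e^(−1.850) = 0.1573, so ΔM = −0.5825 km³ and M = 22.115 − 0.5825 = 21.532 km³.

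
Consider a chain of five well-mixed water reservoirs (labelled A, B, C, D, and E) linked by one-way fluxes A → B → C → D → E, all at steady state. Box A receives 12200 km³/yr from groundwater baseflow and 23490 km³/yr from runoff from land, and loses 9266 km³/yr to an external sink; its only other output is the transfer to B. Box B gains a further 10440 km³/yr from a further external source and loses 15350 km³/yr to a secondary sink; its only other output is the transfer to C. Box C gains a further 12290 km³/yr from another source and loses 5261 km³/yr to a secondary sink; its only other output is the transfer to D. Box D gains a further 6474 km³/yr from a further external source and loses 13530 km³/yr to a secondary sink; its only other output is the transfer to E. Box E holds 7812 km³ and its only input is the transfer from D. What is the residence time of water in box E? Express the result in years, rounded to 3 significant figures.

0.364 yr

Box A: F(A→B) = (12200 + 23490) − 9266 = 26424 km³/yr.
Box B: F(B→C) = (26424 + 10440) − 15350 = 21514 km³/yr.
Box C: F(C→D) = (21514 + 12290) − 5261 = 28543 km³/yr.
Box D: F(D→E) = (28543 + 6474) − 13530 = 21487 km³/yr.
Box E throughput = its input = 21487 km³/yr; τ = 7812 / 21487 = 0.3636 yr.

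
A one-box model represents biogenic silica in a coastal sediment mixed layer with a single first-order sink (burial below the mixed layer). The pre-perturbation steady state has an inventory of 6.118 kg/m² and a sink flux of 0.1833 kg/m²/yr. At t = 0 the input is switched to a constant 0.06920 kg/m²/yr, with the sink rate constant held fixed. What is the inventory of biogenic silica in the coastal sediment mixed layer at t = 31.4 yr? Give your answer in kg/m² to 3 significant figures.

3.80 kg/m²

Residence time τ = M₀/F₀ = 33.38 yr. The eventual steady state is M_∞ = M₀·(F₁/F₀) = 6.118 × 0.06920/0.1833 = 2.3097 kg/m².
The anomaly ΔM(t) = M(t) − M_∞ decays as ΔM₀·e^(−t/τ) with ΔM₀ = 6.118 − 2.3097 = 3.808 kg/m².
At t = 31.4 yr, e^(−t/τ) = e^(−0.9408) = 0.3903, so ΔM = 1.486 kg/m² and M = 2.3097 + 1.486 = 3.7962 kg/m².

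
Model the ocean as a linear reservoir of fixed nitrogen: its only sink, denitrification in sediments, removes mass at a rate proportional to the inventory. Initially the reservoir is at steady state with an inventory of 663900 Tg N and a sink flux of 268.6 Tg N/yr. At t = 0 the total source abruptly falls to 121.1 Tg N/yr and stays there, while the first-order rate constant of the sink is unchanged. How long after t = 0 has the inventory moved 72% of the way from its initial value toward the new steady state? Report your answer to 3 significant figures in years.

3150 yr

τ = M₀/F₀ = 663900/268.6 = 2472 yr.
The remaining gap fraction is e^(−t/τ); 72% covered ⇒ e^(−t/τ) = 0.280.
t = −τ ln(0.280) = 2472 × 1.273 = 3146 yr.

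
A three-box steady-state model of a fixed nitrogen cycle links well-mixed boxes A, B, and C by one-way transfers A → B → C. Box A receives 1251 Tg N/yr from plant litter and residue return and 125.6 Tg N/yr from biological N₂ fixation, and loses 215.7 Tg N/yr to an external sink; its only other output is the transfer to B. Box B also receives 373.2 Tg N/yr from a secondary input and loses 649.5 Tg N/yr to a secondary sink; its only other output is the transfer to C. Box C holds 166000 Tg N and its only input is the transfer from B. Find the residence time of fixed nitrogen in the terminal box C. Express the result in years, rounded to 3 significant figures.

Box A: F(A→B) = (1251 + 125.6) − 215.7 = 1160.9 Tg N/yr.
Box B: F(B→C) = (1160.9 + 373.2) − 649.5 = 884.60 Tg N/yr.
Box C throughput = its input = 884.60 Tg N/yr; τ = 166000 / 884.60 = 187.7 yr.

188 yr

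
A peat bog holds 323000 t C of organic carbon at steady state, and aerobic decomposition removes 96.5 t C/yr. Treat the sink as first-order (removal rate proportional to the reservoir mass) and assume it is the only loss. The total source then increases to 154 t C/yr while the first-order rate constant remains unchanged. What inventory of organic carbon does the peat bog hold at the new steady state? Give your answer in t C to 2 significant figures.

Rate constant k = F/M = 96.5 / 323000 = 0.0002988 yr⁻¹.
At the new steady state, source = k·M_new ⇒ M_new = 154 / 0.0002988 = 515500 t C.
(Equivalently M_new = M × F_new/F_old = 323000 × 154/96.5.)

520000 t C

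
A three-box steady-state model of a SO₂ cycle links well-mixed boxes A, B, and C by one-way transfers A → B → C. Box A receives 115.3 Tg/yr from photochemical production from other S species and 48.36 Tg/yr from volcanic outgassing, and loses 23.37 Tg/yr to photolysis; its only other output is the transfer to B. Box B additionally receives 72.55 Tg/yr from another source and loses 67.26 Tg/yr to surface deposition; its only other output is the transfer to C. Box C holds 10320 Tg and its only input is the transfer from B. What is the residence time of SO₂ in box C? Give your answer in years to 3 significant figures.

70.9 yr

Box A: F(A→B) = (115.3 + 48.36) − 23.37 = 140.29 Tg/yr.
Box B: F(B→C) = (140.29 + 72.55) − 67.26 = 145.58 Tg/yr.
Box C throughput = its input = 145.58 Tg/yr; τ = 10320 / 145.58 = 70.89 yr.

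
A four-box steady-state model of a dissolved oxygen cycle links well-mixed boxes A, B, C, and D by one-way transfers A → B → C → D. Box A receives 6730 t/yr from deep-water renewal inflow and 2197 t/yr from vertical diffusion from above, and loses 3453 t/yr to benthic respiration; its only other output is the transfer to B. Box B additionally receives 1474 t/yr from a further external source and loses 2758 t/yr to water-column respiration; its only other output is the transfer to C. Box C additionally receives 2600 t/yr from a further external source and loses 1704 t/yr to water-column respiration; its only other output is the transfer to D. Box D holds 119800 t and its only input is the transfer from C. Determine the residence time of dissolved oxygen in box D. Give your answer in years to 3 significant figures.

Box A: F(A→B) = (6730 + 2197) − 3453 = 5474.0 t/yr.
Box B: F(B→C) = (5474.0 + 1474) − 2758 = 4190.0 t/yr.
Box C: F(C→D) = (4190.0 + 2600) − 1704 = 5086.0 t/yr.
Box D throughput = its input = 5086.0 t/yr; τ = 119800 / 5086.0 = 23.55 yr.

23.6 yr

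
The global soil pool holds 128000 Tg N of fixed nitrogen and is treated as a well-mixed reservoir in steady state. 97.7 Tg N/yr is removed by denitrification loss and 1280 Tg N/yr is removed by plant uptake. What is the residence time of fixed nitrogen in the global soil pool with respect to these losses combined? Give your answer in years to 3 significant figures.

92.9 yr

Total removal = 97.70 + 1280 = 1377.7 Tg N/yr.
τ = M / ΣF_out = 128000 / 1377.7 = 92.91 yr.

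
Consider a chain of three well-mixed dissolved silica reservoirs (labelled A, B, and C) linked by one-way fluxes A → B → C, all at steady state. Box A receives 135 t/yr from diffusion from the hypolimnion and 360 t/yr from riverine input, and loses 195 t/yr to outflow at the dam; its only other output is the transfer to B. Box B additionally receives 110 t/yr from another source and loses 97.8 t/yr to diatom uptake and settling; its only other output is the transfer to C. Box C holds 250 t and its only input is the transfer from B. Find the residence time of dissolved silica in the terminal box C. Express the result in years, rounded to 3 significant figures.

Box A: F(A→B) = (135 + 360) − 195 = 300.00 t/yr.
Box B: F(B→C) = (300.00 + 110) − 97.8 = 312.20 t/yr.
Box C throughput = its input = 312.20 t/yr; τ = 250 / 312.20 = 0.8008 yr.

0.801 yr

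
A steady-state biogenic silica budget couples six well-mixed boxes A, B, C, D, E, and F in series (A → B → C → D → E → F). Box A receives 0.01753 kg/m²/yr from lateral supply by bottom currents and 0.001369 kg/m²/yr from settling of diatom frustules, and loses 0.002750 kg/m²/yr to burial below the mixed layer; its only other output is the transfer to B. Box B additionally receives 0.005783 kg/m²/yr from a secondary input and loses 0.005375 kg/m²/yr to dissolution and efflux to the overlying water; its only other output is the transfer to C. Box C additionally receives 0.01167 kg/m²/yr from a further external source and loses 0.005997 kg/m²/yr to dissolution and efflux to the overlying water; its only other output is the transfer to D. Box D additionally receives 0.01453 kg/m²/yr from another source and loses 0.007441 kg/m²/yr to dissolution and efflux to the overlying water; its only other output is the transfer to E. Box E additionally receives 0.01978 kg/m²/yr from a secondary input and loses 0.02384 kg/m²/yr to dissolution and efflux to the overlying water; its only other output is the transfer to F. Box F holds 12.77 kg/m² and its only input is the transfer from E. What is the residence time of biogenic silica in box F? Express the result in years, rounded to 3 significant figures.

506 yr

Box A: F(A→B) = (0.01753 + 0.001369) − 0.002750 = 0.016149 kg/m²/yr.
Box B: F(B→C) = (0.016149 + 0.005783) − 0.005375 = 0.016557 kg/m²/yr.
Box C: F(C→D) = (0.016557 + 0.01167) − 0.005997 = 0.022230 kg/m²/yr.
Box D: F(D→E) = (0.022230 + 0.01453) − 0.007441 = 0.029319 kg/m²/yr.
Box E: F(E→F) = (0.029319 + 0.01978) − 0.02384 = 0.025259 kg/m²/yr.
Box F throughput = its input = 0.025259 kg/m²/yr; τ = 12.77 / 0.025259 = 505.6 yr.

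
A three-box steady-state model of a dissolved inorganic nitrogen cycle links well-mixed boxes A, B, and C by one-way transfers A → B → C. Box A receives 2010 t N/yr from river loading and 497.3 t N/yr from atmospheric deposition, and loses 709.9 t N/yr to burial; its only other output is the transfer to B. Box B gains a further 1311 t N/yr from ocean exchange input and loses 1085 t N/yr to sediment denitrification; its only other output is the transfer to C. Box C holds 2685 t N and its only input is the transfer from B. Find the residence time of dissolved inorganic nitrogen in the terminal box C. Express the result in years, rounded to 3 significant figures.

Box A: F(A→B) = (2010 + 497.3) − 709.9 = 1797.4 t N/yr.
Box B: F(B→C) = (1797.4 + 1311) − 1085 = 2023.4 t N/yr.
Box C throughput = its input = 2023.4 t N/yr; τ = 2685 / 2023.4 = 1.327 yr.

1.33 yr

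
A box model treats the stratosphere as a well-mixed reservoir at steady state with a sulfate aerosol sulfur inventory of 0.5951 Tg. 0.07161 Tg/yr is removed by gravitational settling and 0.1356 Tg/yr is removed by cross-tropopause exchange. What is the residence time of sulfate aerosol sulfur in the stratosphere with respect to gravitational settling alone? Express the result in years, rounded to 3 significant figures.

8.31 yr

Residence time with respect to a single sink: τ = M / F_sink.
τ = 0.5951 / 0.07161 = 8.310 yr.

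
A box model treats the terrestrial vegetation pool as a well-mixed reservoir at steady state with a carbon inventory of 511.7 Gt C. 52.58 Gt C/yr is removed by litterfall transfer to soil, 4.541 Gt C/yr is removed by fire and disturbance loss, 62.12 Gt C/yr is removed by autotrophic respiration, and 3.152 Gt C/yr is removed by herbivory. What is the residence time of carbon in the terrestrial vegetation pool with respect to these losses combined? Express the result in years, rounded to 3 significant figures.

Total removal = 52.58 + 4.541 + 62.12 + 3.152 = 122.39 Gt C/yr.
τ = M / ΣF_out = 511.7 / 122.39 = 4.181 yr.

4.18 yr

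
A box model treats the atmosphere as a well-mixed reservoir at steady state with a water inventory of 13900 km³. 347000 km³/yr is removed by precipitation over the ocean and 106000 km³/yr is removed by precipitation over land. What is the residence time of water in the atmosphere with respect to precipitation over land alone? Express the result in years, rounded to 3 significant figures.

0.131 yr

Residence time with respect to a single sink: τ = M / F_sink.
τ = 13900 / 106000 = 0.1311 yr.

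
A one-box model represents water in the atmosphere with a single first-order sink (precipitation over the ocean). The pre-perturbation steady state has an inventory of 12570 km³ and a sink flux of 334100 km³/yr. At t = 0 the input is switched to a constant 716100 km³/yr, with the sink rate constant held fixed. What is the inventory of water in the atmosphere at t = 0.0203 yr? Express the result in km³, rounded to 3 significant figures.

18600 km³

τ = M₀/F₀ = 12570/334100 = 0.03762 yr; rate constant k = 1/τ.
New steady state M_∞ = F₁/k = F₁·τ = 716100 × 0.03762 = 26942 km³.
M(t) = M_∞ + (M₀ − M_∞)·e^(−t/τ); t/τ = 0.0203/0.03762 = 0.5396, so e^(−t/τ) = 0.5830.
M(t) = 26942 − 14370 × 0.5830 = 18563 km³.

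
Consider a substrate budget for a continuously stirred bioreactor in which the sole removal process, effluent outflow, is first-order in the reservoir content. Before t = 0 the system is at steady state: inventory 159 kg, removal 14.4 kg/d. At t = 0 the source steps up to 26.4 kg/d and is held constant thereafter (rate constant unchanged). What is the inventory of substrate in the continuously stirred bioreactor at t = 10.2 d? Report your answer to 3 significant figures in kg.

Residence time τ = M₀/F₀ = 11.04 d. The eventual steady state is M_∞ = M₀·(F₁/F₀) = 159 × 26.4/14.4 = 291.50 kg.
The anomaly ΔM(t) = M(t) − M_∞ decays as ΔM₀·e^(−t/τ) with ΔM₀ = 159 − 291.50 = −132.5 kg.
At t = 10.2 d, e^(−t/τ) = e^(−0.9238) = 0.3970, so ΔM = −52.60 kg and M = 291.50 − 52.60 = 238.90 kg.

239 kg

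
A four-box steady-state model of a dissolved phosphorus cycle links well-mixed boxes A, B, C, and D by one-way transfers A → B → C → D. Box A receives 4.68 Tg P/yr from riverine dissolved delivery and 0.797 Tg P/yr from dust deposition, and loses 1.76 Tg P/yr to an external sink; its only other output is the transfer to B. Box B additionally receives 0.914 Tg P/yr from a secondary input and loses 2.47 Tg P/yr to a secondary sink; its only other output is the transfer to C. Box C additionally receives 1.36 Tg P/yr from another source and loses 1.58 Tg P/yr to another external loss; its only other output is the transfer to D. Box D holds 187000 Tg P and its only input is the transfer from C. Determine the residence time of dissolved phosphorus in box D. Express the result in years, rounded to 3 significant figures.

96300 yr

Box A: F(A→B) = (4.68 + 0.797) − 1.76 = 3.7170 Tg P/yr.
Box B: F(B→C) = (3.7170 + 0.914) − 2.47 = 2.1610 Tg P/yr.
Box C: F(C→D) = (2.1610 + 1.36) − 1.58 = 1.9410 Tg P/yr.
Box D throughput = its input = 1.9410 Tg P/yr; τ = 187000 / 1.9410 = 96340 yr.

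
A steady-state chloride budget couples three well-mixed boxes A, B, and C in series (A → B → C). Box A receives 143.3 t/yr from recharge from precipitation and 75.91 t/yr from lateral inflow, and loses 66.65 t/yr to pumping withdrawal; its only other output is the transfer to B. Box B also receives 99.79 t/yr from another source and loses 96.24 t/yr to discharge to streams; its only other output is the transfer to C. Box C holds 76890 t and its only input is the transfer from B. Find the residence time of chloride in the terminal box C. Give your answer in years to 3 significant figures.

Box A: F(A→B) = (143.3 + 75.91) − 66.65 = 152.56 t/yr.
Box B: F(B→C) = (152.56 + 99.79) − 96.24 = 156.11 t/yr.
Box C throughput = its input = 156.11 t/yr; τ = 76890 / 156.11 = 492.5 yr.

493 yr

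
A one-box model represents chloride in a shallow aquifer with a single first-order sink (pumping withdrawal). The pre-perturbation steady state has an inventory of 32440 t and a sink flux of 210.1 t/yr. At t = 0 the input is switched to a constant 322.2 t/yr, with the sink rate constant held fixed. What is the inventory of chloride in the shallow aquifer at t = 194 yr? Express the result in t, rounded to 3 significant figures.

44800 t

τ = M₀/F₀ = 32440/210.1 = 154.4 yr; rate constant k = 1/τ.
New steady state M_∞ = F₁/k = F₁·τ = 322.2 × 154.4 = 49749 t.
M(t) = M_∞ + (M₀ − M_∞)·e^(−t/τ); t/τ = 194/154.4 = 1.256, so e^(−t/τ) = 0.2847.
M(t) = 49749 − 17310 × 0.2847 = 44821 t.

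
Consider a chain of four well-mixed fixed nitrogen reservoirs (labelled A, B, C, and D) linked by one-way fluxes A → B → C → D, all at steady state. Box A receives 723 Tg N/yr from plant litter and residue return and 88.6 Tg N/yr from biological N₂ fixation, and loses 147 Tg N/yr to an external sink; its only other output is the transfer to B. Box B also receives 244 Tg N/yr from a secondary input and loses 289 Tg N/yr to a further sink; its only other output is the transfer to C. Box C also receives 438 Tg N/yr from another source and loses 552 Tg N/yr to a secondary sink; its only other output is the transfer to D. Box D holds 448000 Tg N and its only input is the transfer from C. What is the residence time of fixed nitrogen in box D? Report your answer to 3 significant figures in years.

886 yr

Box A: F(A→B) = (723 + 88.6) − 147 = 664.60 Tg N/yr.
Box B: F(B→C) = (664.60 + 244) − 289 = 619.60 Tg N/yr.
Box C: F(C→D) = (619.60 + 438) − 552 = 505.60 Tg N/yr.
Box D throughput = its input = 505.60 Tg N/yr; τ = 448000 / 505.60 = 886.1 yr.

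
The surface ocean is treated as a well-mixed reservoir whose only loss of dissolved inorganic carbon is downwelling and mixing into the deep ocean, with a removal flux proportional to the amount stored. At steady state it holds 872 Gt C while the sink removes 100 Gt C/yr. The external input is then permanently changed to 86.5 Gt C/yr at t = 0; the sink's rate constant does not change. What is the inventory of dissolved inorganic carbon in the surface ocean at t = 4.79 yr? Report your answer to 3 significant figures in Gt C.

The sink rate constant is k = F₀/M₀ = 100/872 = 0.1147 yr⁻¹.
Solving dM/dt = F₁ − kM with M(0) = M₀ gives M(t) = F₁/k + (M₀ − F₁/k)·e^(−kt).
F₁/k = 86.5/0.1147 = 754.28 Gt C; kt = 0.1147 × 4.79 = 0.5493, e^(−kt) = 0.5773.
M(4.79) = 754.28 + (872 − 754.28) × 0.5773 = 754.28 + 67.97 = 822.25 Gt C.

822 Gt C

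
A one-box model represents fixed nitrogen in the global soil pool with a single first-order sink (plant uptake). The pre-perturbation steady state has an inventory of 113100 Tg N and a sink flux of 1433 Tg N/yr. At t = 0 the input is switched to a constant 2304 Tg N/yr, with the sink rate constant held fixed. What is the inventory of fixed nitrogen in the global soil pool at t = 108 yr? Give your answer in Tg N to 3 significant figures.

164000 Tg N

The sink rate constant is k = F₀/M₀ = 1433/113100 = 0.01267 yr⁻¹.
Solving dM/dt = F₁ − kM with M(0) = M₀ gives M(t) = F₁/k + (M₀ − F₁/k)·e^(−kt).
F₁/k = 2304/0.01267 = 181840 Tg N; kt = 0.01267 × 108 = 1.368, e^(−kt) = 0.2545.
M(108) = 181840 + (113100 − 181840) × 0.2545 = 181840 − 17500 = 164350 Tg N.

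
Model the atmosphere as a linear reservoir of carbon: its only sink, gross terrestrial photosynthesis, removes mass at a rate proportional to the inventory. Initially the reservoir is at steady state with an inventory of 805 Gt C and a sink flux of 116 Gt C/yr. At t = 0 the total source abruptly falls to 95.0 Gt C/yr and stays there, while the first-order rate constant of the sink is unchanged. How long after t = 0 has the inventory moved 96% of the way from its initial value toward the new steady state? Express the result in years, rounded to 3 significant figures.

22.3 yr

τ = M₀/F₀ = 805/116 = 6.940 yr.
The remaining gap fraction is e^(−t/τ); 96% covered ⇒ e^(−t/τ) = 0.0400.
t = −τ ln(0.0400) = 6.940 × 3.219 = 22.34 yr.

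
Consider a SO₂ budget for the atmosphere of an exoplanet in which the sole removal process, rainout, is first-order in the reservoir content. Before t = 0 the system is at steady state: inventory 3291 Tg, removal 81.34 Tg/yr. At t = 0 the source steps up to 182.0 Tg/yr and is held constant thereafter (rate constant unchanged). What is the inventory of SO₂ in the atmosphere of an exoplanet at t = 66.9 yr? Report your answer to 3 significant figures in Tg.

The sink rate constant is k = F₀/M₀ = 81.34/3291 = 0.02472 yr⁻¹.
Solving dM/dt = F₁ − kM with M(0) = M₀ gives M(t) = F₁/k + (M₀ − F₁/k)·e^(−kt).
F₁/k = 182.0/0.02472 = 7363.7 Tg; kt = 0.02472 × 66.9 = 1.653, e^(−kt) = 0.1914.
M(66.9) = 7363.7 + (3291 − 7363.7) × 0.1914 = 7363.7 − 779.4 = 6584.3 Tg.

6580 Tg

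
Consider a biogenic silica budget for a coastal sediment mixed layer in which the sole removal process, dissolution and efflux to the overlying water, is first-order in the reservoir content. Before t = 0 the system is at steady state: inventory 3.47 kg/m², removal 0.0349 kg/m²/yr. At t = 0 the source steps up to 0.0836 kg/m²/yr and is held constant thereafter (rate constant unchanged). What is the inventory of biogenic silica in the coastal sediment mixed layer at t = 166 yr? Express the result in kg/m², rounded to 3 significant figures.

7.40 kg/m²

Residence time τ = M₀/F₀ = 99.43 yr. The eventual steady state is M_∞ = M₀·(F₁/F₀) = 3.47 × 0.0836/0.0349 = 8.3121 kg/m².
The anomaly ΔM(t) = M(t) − M_∞ decays as ΔM₀·e^(−t/τ) with ΔM₀ = 3.47 − 8.3121 = −4.842 kg/m².
At t = 166 yr, e^(−t/τ) = e^(−1.670) = 0.1883, so ΔM = −0.9119 kg/m² and M = 8.3121 − 0.9119 = 7.4002 kg/m².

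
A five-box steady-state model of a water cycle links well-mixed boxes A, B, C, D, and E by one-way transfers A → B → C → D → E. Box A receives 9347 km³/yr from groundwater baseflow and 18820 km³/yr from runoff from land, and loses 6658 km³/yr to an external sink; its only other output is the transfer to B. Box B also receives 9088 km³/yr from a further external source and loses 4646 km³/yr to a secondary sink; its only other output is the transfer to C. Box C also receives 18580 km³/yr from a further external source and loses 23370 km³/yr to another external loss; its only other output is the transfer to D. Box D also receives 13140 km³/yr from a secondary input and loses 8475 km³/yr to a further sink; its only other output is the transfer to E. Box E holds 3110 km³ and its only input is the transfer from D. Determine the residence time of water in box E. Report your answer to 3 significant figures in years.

0.120 yr

Box A: F(A→B) = (9347 + 18820) − 6658 = 21509 km³/yr.
Box B: F(B→C) = (21509 + 9088) − 4646 = 25951 km³/yr.
Box C: F(C→D) = (25951 + 18580) − 23370 = 21161 km³/yr.
Box D: F(D→E) = (21161 + 13140) − 8475 = 25826 km³/yr.
Box E throughput = its input = 25826 km³/yr; τ = 3110 / 25826 = 0.1204 yr.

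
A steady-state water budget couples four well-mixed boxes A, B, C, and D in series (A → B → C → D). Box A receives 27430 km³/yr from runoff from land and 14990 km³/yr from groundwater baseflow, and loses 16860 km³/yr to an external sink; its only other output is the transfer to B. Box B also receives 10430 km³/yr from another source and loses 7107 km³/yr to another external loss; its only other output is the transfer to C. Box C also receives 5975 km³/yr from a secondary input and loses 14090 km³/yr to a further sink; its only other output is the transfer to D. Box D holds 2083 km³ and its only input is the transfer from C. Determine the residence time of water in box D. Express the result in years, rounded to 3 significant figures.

0.100 yr

Box A: F(A→B) = (27430 + 14990) − 16860 = 25560 km³/yr.
Box B: F(B→C) = (25560 + 10430) − 7107 = 28883 km³/yr.
Box C: F(C→D) = (28883 + 5975) − 14090 = 20768 km³/yr.
Box D throughput = its input = 20768 km³/yr; τ = 2083 / 20768 = 0.1003 yr.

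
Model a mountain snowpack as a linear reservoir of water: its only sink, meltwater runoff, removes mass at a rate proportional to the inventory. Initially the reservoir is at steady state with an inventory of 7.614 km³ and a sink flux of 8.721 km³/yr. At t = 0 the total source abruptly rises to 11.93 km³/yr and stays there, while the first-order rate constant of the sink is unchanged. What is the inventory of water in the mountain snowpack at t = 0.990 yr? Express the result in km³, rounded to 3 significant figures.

τ = M₀/F₀ = 7.614/8.721 = 0.8731 yr; rate constant k = 1/τ.
New steady state M_∞ = F₁/k = F₁·τ = 11.93 × 0.8731 = 10.416 km³.
M(t) = M_∞ + (M₀ − M_∞)·e^(−t/τ); t/τ = 0.990/0.8731 = 1.134, so e^(−t/τ) = 0.3218.
M(t) = 10.416 − 2.802 × 0.3218 = 9.5142 km³.

9.51 km³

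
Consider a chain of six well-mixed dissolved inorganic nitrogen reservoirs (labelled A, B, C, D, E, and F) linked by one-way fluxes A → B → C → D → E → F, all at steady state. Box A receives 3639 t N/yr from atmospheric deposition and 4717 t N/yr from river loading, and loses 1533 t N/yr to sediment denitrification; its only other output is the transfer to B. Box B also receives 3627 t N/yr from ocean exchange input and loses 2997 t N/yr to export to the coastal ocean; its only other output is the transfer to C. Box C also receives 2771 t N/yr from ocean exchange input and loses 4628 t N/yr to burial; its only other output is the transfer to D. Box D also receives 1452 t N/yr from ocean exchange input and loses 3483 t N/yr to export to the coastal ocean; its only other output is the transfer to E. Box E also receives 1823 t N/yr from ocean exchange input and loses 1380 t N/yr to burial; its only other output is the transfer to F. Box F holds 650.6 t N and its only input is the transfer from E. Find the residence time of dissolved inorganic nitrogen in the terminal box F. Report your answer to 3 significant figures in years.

0.162 yr

Box A: F(A→B) = (3639 + 4717) − 1533 = 6823.0 t N/yr.
Box B: F(B→C) = (6823.0 + 3627) − 2997 = 7453.0 t N/yr.
Box C: F(C→D) = (7453.0 + 2771) − 4628 = 5596.0 t N/yr.
Box D: F(D→E) = (5596.0 + 1452) − 3483 = 3565.0 t N/yr.
Box E: F(E→F) = (3565.0 + 1823) − 1380 = 4008.0 t N/yr.
Box F throughput = its input = 4008.0 t N/yr; τ = 650.6 / 4008.0 = 0.1623 yr.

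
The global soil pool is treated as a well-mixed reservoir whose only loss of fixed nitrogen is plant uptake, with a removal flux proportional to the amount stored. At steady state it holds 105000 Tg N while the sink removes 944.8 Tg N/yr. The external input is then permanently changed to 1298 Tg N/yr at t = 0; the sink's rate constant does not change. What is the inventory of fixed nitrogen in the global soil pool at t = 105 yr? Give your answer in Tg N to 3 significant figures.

τ = M₀/F₀ = 105000/944.8 = 111.1 yr; rate constant k = 1/τ.
New steady state M_∞ = F₁/k = F₁·τ = 1298 × 111.1 = 144250 Tg N.
M(t) = M_∞ + (M₀ − M_∞)·e^(−t/τ); t/τ = 105/111.1 = 0.9448, so e^(−t/τ) = 0.3888.
M(t) = 144250 − 39250 × 0.3888 = 128990 Tg N.

129000 Tg N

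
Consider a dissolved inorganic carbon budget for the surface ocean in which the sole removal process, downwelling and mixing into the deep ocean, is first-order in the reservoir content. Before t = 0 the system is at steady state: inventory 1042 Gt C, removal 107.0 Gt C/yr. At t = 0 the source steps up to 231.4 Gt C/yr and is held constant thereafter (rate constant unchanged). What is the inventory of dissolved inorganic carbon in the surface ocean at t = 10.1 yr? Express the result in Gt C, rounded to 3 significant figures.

1820 Gt C

The sink rate constant is k = F₀/M₀ = 107.0/1042 = 0.1027 yr⁻¹.
Solving dM/dt = F₁ − kM with M(0) = M₀ gives M(t) = F₁/k + (M₀ − F₁/k)·e^(−kt).
F₁/k = 231.4/0.1027 = 2253.4 Gt C; kt = 0.1027 × 10.1 = 1.037, e^(−kt) = 0.3545.
M(10.1) = 2253.4 + (1042 − 2253.4) × 0.3545 = 2253.4 − 429.4 = 1824.0 Gt C.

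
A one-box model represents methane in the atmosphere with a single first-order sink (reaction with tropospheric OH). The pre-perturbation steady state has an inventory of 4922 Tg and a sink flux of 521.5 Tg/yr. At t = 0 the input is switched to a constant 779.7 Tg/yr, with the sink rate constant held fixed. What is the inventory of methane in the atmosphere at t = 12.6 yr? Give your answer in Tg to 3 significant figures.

The sink rate constant is k = F₀/M₀ = 521.5/4922 = 0.1060 yr⁻¹.
Solving dM/dt = F₁ − kM with M(0) = M₀ gives M(t) = F₁/k + (M₀ − F₁/k)·e^(−kt).
F₁/k = 779.7/0.1060 = 7358.9 Tg; kt = 0.1060 × 12.6 = 1.335, e^(−kt) = 0.2632.
M(12.6) = 7358.9 + (4922 − 7358.9) × 0.2632 = 7358.9 − 641.3 = 6717.6 Tg.

6720 Tg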